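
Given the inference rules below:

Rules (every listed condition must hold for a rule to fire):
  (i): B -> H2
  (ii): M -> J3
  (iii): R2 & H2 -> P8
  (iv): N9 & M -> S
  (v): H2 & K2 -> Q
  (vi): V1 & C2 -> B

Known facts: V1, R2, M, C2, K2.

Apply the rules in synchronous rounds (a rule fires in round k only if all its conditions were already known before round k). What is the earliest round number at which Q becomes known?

Round 1 — (ii), (vi), derive J3, B.
Round 2 — (i), derive H2.
Round 3 — (iii), (v), derive P8, Q.
Q first appears in round 3.

3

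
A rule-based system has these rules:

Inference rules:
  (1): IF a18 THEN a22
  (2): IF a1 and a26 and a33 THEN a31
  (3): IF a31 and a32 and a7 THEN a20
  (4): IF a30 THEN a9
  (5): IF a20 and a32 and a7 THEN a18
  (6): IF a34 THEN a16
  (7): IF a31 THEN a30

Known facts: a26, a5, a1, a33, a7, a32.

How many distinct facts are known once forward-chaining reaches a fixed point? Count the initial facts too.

[1] (2) [IF a1 and a26 and a33 THEN a31]. ⇒ new: a31.
[2] (3) [IF a31 and a32 and a7 THEN a20]; (7) [IF a31 THEN a30]. ⇒ new: a20, a30.
[3] (4) [IF a30 THEN a9]; (5) [IF a20 and a32 and a7 THEN a18]. ⇒ new: a9, a18.
[4] (1) [IF a18 THEN a22]. ⇒ new: a22.
Closure: {a1, a18, a20, a22, a26, a30, a31, a32, a33, a5, a7, a9} — 12 facts.

12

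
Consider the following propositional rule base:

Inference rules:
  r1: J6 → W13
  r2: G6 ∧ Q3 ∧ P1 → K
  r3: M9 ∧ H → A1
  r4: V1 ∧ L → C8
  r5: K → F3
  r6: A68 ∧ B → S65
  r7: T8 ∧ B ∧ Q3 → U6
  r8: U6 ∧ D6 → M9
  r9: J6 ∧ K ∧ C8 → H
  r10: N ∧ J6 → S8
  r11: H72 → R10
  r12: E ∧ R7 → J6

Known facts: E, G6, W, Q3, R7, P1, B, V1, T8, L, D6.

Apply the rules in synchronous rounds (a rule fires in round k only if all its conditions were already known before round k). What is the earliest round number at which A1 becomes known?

3

Round 1 — r2, r4, r7, r12, derive K, C8, U6, J6.
Round 2 — r1, r5, r8, r9, derive W13, F3, M9, H.
Round 3 — r3, derive A1.
A1 first appears in round 3.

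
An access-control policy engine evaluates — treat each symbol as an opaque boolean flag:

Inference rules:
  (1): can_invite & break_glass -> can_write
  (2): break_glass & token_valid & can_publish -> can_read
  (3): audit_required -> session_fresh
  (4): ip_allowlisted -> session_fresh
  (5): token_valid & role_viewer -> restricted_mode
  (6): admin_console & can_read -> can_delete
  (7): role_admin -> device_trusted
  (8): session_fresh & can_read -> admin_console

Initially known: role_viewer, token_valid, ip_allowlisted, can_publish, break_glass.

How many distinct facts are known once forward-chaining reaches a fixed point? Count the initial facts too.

Round 1: (2) [break_glass & token_valid & can_publish -> can_read]; (4) [ip_allowlisted -> session_fresh]; (5) [token_valid & role_viewer -> restricted_mode]. Adds can_read, session_fresh, restricted_mode.
Round 2: (8) [session_fresh & can_read -> admin_console]. Adds admin_console.
Round 3: (6) [admin_console & can_read -> can_delete]. Adds can_delete.
Closure: {admin_console, break_glass, can_delete, can_publish, can_read, ip_allowlisted, restricted_mode, role_viewer, session_fresh, token_valid} — 10 facts.

10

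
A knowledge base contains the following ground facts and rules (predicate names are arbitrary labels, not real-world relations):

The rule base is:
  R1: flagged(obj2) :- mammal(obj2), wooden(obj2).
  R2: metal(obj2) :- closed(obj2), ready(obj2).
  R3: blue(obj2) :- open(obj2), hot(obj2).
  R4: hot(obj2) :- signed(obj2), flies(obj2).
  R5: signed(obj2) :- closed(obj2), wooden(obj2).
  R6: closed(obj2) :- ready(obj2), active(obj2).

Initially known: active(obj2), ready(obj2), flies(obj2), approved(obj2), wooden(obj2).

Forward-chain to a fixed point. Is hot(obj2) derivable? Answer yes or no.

Round 1 fires R6, giving closed(obj2).
Round 2 fires R2, R5, giving metal(obj2), signed(obj2).
Round 3 fires R4, giving hot(obj2).
hot(obj2) appears in round 3, so it is derivable.

yes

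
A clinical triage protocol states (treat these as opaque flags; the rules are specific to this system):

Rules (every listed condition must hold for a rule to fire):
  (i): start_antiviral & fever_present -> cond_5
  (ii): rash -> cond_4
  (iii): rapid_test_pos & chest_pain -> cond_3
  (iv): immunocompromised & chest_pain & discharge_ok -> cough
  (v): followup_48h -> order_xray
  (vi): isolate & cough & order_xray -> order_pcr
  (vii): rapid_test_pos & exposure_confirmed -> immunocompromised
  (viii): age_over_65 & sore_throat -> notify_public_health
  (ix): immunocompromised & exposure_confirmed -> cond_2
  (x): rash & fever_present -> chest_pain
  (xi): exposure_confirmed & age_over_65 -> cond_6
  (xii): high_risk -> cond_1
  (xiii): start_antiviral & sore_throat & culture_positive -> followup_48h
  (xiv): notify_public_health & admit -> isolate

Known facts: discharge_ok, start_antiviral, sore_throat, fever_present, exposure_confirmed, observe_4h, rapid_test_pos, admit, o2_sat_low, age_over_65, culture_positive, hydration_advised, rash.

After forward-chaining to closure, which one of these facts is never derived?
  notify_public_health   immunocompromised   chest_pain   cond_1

Round 1 — (i), (ii), (vii), (viii), (x), (xi), (xiii), derive cond_5, cond_4, immunocompromised, notify_public_health, chest_pain, cond_6, followup_48h.
Round 2 — (iii), (iv), (v), (ix), (xiv), derive cond_3, cough, order_xray, cond_2, isolate.
Round 3 — (vi), derive order_pcr.
Derived: immunocompromised (round 1), chest_pain (round 1), notify_public_health (round 1). cond_1 never appears in any round.

cond_1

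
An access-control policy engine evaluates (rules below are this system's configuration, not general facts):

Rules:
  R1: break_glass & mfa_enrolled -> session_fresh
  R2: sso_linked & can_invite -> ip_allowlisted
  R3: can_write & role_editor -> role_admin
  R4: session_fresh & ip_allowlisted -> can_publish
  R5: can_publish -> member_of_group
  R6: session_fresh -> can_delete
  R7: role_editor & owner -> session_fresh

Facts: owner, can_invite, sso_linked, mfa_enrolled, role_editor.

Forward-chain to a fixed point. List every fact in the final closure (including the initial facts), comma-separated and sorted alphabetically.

Round 1: R2 [sso_linked & can_invite -> ip_allowlisted]; R7 [role_editor & owner -> session_fresh]. Adds ip_allowlisted, session_fresh.
Round 2: R4 [session_fresh & ip_allowlisted -> can_publish]; R6 [session_fresh -> can_delete]. Adds can_publish, can_delete.
Round 3: R5 [can_publish -> member_of_group]. Adds member_of_group.

can_delete, can_invite, can_publish, ip_allowlisted, member_of_group, mfa_enrolled, owner, role_editor, session_fresh, sso_linked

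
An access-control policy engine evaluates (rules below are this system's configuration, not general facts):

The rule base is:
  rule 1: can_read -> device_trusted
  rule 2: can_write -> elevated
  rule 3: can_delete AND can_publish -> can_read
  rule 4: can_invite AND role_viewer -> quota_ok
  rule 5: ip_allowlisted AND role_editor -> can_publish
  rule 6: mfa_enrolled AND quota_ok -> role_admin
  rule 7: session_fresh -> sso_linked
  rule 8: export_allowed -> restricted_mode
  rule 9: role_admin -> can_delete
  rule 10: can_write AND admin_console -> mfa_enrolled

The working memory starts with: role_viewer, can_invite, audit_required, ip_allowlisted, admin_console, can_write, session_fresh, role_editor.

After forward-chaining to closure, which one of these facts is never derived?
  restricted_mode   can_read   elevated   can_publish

Round 1: rule 2 [can_write -> elevated]; rule 4 [can_invite AND role_viewer -> quota_ok]; rule 5 [ip_allowlisted AND role_editor -> can_publish]; rule 7 [session_fresh -> sso_linked]; rule 10 [can_write AND admin_console -> mfa_enrolled]. Adds elevated, quota_ok, can_publish, sso_linked, mfa_enrolled.
Round 2: rule 6 [mfa_enrolled AND quota_ok -> role_admin]. Adds role_admin.
Round 3: rule 9 [role_admin -> can_delete]. Adds can_delete.
Round 4: rule 3 [can_delete AND can_publish -> can_read]. Adds can_read.
Round 5: rule 1 [can_read -> device_trusted]. Adds device_trusted.
Derived: can_publish (round 1), can_read (round 4), elevated (round 1). restricted_mode never appears in any round.

restricted_mode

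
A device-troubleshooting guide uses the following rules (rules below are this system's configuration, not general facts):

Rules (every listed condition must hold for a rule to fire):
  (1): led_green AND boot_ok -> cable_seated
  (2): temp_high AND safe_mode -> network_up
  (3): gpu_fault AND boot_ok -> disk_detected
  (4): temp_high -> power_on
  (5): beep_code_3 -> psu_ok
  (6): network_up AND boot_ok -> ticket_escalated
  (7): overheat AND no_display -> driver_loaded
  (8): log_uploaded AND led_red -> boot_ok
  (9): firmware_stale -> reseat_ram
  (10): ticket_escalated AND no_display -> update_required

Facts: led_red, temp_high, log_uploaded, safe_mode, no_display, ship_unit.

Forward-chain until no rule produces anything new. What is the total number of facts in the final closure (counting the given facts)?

11

Round 1 — (2), (4), (8), derive network_up, power_on, boot_ok.
Round 2 — (6), derive ticket_escalated.
Round 3 — (10), derive update_required.
Closure: {boot_ok, led_red, log_uploaded, network_up, no_display, power_on, safe_mode, ship_unit, temp_high, ticket_escalated, update_required} — 11 facts.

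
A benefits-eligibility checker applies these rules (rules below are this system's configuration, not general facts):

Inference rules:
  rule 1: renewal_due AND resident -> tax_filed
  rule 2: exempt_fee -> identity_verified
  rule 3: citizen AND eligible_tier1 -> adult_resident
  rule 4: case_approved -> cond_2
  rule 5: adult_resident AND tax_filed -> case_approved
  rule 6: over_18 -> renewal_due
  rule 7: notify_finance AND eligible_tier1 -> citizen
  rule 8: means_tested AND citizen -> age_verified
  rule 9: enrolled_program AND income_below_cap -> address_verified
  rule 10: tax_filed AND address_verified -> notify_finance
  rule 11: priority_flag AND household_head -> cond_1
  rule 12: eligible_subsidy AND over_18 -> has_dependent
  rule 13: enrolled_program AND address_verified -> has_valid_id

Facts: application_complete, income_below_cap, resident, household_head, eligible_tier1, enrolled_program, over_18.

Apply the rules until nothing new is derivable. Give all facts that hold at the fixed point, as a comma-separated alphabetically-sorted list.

address_verified, adult_resident, application_complete, case_approved, citizen, cond_2, eligible_tier1, enrolled_program, has_valid_id, household_head, income_below_cap, notify_finance, over_18, renewal_due, resident, tax_filed

Round 1 — rule 6, rule 9, derive renewal_due, address_verified.
Round 2 — rule 1, rule 13, derive tax_filed, has_valid_id.
Round 3 — rule 10, derive notify_finance.
Round 4 — rule 7, derive citizen.
Round 5 — rule 3, derive adult_resident.
Round 6 — rule 5, derive case_approved.
Round 7 — rule 4, derive cond_2.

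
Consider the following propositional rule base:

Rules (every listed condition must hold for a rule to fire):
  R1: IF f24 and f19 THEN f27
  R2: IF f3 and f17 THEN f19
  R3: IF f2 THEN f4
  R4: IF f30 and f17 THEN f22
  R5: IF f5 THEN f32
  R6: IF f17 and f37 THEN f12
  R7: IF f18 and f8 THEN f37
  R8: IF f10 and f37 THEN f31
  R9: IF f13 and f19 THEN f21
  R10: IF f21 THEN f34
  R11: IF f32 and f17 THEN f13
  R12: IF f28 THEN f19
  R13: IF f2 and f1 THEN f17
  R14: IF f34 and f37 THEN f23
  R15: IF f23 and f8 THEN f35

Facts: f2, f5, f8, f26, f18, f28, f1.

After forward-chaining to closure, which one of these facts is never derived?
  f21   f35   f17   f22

f22

Round 1: R3 [IF f2 THEN f4]; R5 [IF f5 THEN f32]; R7 [IF f18 and f8 THEN f37]; R12 [IF f28 THEN f19]; R13 [IF f2 and f1 THEN f17]. Adds f4, f32, f37, f19, f17.
Round 2: R6 [IF f17 and f37 THEN f12]; R11 [IF f32 and f17 THEN f13]. Adds f12, f13.
Round 3: R9 [IF f13 and f19 THEN f21]. Adds f21.
Round 4: R10 [IF f21 THEN f34]. Adds f34.
Round 5: R14 [IF f34 and f37 THEN f23]. Adds f23.
Round 6: R15 [IF f23 and f8 THEN f35]. Adds f35.
Derived: f21 (round 3), f17 (round 1), f35 (round 6). f22 never appears in any round.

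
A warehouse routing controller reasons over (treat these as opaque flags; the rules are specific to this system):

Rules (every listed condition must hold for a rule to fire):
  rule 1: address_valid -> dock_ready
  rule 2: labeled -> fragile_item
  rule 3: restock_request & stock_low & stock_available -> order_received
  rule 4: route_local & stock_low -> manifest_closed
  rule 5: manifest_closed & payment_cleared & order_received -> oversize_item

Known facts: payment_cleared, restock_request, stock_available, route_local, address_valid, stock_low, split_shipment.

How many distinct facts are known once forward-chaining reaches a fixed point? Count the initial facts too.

11

Round 1: rule 1 [address_valid -> dock_ready]; rule 3 [restock_request & stock_low & stock_available -> order_received]; rule 4 [route_local & stock_low -> manifest_closed]. New: dock_ready, order_received, manifest_closed.
Round 2: rule 5 [manifest_closed & payment_cleared & order_received -> oversize_item]. New: oversize_item.
Closure: {address_valid, dock_ready, manifest_closed, order_received, oversize_item, payment_cleared, restock_request, route_local, split_shipment, stock_available, stock_low} — 11 facts.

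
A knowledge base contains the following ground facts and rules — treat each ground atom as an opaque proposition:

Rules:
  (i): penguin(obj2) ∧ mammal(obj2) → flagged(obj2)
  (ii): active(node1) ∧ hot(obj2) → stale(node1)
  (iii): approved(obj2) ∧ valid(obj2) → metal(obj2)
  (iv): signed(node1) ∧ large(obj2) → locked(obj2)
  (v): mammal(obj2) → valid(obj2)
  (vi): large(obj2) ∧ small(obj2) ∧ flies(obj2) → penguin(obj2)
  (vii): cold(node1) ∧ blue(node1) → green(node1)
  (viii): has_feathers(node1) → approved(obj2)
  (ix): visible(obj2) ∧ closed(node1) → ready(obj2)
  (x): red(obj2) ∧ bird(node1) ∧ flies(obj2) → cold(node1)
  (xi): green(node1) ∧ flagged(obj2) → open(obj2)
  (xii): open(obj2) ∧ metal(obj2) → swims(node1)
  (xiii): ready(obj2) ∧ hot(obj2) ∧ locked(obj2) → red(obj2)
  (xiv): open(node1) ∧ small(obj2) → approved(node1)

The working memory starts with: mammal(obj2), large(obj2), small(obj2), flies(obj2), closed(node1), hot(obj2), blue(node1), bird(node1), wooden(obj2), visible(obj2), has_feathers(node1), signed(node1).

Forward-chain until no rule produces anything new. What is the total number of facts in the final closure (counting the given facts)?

[1] (iv) [signed(node1) ∧ large(obj2) → locked(obj2)]; (v) [mammal(obj2) → valid(obj2)]; (vi) [large(obj2) ∧ small(obj2) ∧ flies(obj2) → penguin(obj2)]; (viii) [has_feathers(node1) → approved(obj2)]; (ix) [visible(obj2) ∧ closed(node1) → ready(obj2)]. ⇒ new: locked(obj2), valid(obj2), penguin(obj2), approved(obj2), ready(obj2).
[2] (i) [penguin(obj2) ∧ mammal(obj2) → flagged(obj2)]; (iii) [approved(obj2) ∧ valid(obj2) → metal(obj2)]; (xiii) [ready(obj2) ∧ hot(obj2) ∧ locked(obj2) → red(obj2)]. ⇒ new: flagged(obj2), metal(obj2), red(obj2).
[3] (x) [red(obj2) ∧ bird(node1) ∧ flies(obj2) → cold(node1)]. ⇒ new: cold(node1).
[4] (vii) [cold(node1) ∧ blue(node1) → green(node1)]. ⇒ new: green(node1).
[5] (xi) [green(node1) ∧ flagged(obj2) → open(obj2)]. ⇒ new: open(obj2).
[6] (xii) [open(obj2) ∧ metal(obj2) → swims(node1)]. ⇒ new: swims(node1).
Closure: {approved(obj2), bird(node1), blue(node1), closed(node1), cold(node1), flagged(obj2), flies(obj2), green(node1), has_feathers(node1), hot(obj2), large(obj2), locked(obj2), mammal(obj2), metal(obj2), open(obj2), penguin(obj2), ready(obj2), red(obj2), signed(node1), small(obj2), swims(node1), valid(obj2), visible(obj2), wooden(obj2)} — 24 facts.

24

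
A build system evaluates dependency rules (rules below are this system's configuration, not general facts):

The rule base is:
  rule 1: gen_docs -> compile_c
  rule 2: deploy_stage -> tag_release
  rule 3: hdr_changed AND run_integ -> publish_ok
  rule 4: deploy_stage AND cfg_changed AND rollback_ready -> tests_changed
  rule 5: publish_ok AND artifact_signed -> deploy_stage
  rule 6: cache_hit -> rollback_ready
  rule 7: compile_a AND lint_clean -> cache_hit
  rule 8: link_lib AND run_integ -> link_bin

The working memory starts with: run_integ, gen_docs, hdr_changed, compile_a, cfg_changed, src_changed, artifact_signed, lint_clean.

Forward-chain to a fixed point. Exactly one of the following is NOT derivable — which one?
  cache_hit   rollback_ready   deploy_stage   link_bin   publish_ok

link_bin

Round 1 — rule 1, rule 3, rule 7, derive compile_c, publish_ok, cache_hit.
Round 2 — rule 5, rule 6, derive deploy_stage, rollback_ready.
Round 3 — rule 2, rule 4, derive tag_release, tests_changed.
Derived: rollback_ready (round 2), cache_hit (round 1), publish_ok (round 1), deploy_stage (round 2). link_bin never appears in any round.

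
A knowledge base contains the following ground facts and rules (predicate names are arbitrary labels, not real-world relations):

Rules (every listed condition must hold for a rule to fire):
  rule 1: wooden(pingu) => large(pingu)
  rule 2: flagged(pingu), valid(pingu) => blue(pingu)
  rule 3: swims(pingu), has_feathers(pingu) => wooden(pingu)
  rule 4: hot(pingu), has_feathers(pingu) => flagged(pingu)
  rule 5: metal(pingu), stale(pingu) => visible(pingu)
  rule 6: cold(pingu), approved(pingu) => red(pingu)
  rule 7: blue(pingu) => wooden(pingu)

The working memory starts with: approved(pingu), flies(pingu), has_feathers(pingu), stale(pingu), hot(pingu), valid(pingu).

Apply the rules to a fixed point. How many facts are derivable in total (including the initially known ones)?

10

Round 1 — rule 4, derive flagged(pingu).
Round 2 — rule 2, derive blue(pingu).
Round 3 — rule 7, derive wooden(pingu).
Round 4 — rule 1, derive large(pingu).
Closure: {approved(pingu), blue(pingu), flagged(pingu), flies(pingu), has_feathers(pingu), hot(pingu), large(pingu), stale(pingu), valid(pingu), wooden(pingu)} — 10 facts.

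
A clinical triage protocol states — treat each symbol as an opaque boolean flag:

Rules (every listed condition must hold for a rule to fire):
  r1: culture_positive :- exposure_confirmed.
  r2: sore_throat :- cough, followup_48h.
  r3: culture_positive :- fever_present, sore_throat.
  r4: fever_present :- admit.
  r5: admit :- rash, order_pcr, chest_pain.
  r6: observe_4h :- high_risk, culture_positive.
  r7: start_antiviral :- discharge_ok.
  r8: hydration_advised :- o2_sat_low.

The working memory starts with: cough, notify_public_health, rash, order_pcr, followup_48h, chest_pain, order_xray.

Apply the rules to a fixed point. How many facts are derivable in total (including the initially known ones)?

Round 1: r2 [sore_throat :- cough, followup_48h.]; r5 [admit :- rash, order_pcr, chest_pain.]. Adds sore_throat, admit.
Round 2: r4 [fever_present :- admit.]. Adds fever_present.
Round 3: r3 [culture_positive :- fever_present, sore_throat.]. Adds culture_positive.
Closure: {admit, chest_pain, cough, culture_positive, fever_present, followup_48h, notify_public_health, order_pcr, order_xray, rash, sore_throat} — 11 facts.

11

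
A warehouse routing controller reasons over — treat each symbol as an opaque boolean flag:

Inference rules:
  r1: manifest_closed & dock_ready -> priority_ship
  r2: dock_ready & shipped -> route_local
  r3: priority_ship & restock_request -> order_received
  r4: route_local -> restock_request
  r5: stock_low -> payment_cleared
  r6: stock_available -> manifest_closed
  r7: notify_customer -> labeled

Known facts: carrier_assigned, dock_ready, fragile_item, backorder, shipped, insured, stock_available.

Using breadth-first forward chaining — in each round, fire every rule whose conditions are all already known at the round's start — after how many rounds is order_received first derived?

Round 1: r2 [dock_ready & shipped -> route_local]; r6 [stock_available -> manifest_closed]. New: route_local, manifest_closed.
Round 2: r1 [manifest_closed & dock_ready -> priority_ship]; r4 [route_local -> restock_request]. New: priority_ship, restock_request.
Round 3: r3 [priority_ship & restock_request -> order_received]. New: order_received.
order_received first appears in round 3.

3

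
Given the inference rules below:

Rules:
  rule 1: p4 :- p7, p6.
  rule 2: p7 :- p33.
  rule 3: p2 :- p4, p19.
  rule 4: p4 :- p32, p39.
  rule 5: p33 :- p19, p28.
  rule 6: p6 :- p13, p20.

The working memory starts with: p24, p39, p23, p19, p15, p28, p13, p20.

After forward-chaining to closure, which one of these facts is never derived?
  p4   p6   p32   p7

p32

Round 1: rule 5 [p33 :- p19, p28.]; rule 6 [p6 :- p13, p20.]. New: p33, p6.
Round 2: rule 2 [p7 :- p33.]. New: p7.
Round 3: rule 1 [p4 :- p7, p6.]. New: p4.
Round 4: rule 3 [p2 :- p4, p19.]. New: p2.
Derived: p6 (round 1), p7 (round 2), p4 (round 3). p32 never appears in any round.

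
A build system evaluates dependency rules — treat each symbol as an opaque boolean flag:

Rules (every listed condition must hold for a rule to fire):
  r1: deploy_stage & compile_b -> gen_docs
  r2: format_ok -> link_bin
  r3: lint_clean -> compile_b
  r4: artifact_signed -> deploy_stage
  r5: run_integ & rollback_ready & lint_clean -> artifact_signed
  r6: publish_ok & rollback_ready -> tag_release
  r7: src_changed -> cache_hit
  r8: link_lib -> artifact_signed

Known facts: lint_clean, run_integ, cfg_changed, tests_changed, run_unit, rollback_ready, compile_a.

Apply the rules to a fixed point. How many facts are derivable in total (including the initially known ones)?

[1] r3 [lint_clean -> compile_b]; r5 [run_integ & rollback_ready & lint_clean -> artifact_signed]. ⇒ new: compile_b, artifact_signed.
[2] r4 [artifact_signed -> deploy_stage]. ⇒ new: deploy_stage.
[3] r1 [deploy_stage & compile_b -> gen_docs]. ⇒ new: gen_docs.
Closure: {artifact_signed, cfg_changed, compile_a, compile_b, deploy_stage, gen_docs, lint_clean, rollback_ready, run_integ, run_unit, tests_changed} — 11 facts.

11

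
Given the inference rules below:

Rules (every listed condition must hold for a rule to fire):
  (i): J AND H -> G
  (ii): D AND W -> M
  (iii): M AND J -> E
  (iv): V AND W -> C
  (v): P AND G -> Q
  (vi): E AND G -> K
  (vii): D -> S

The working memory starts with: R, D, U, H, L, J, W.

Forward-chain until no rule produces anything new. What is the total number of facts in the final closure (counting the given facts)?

Round 1: (i) [J AND H -> G]; (ii) [D AND W -> M]; (vii) [D -> S]. New: G, M, S.
Round 2: (iii) [M AND J -> E]. New: E.
Round 3: (vi) [E AND G -> K]. New: K.
Closure: {D, E, G, H, J, K, L, M, R, S, U, W} — 12 facts.

12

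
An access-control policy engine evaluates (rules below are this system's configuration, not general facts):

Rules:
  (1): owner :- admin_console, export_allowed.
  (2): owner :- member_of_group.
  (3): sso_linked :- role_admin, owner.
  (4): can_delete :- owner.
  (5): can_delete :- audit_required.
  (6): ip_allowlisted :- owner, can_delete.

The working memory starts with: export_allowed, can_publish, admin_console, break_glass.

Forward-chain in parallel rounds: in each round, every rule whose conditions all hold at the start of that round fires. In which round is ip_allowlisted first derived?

3

[1] (1) [owner :- admin_console, export_allowed.]. ⇒ new: owner.
[2] (4) [can_delete :- owner.]. ⇒ new: can_delete.
[3] (6) [ip_allowlisted :- owner, can_delete.]. ⇒ new: ip_allowlisted.
ip_allowlisted first appears in round 3.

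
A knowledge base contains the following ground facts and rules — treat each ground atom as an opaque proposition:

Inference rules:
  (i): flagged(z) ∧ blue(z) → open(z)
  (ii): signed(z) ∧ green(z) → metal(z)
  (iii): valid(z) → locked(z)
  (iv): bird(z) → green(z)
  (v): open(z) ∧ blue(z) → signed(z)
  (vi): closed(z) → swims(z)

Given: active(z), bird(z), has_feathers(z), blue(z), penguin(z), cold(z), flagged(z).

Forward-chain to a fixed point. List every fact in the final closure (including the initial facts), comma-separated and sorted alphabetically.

[1] (i) [flagged(z) ∧ blue(z) → open(z)]; (iv) [bird(z) → green(z)]. ⇒ new: open(z), green(z).
[2] (v) [open(z) ∧ blue(z) → signed(z)]. ⇒ new: signed(z).
[3] (ii) [signed(z) ∧ green(z) → metal(z)]. ⇒ new: metal(z).

active(z), bird(z), blue(z), cold(z), flagged(z), green(z), has_feathers(z), metal(z), open(z), penguin(z), signed(z)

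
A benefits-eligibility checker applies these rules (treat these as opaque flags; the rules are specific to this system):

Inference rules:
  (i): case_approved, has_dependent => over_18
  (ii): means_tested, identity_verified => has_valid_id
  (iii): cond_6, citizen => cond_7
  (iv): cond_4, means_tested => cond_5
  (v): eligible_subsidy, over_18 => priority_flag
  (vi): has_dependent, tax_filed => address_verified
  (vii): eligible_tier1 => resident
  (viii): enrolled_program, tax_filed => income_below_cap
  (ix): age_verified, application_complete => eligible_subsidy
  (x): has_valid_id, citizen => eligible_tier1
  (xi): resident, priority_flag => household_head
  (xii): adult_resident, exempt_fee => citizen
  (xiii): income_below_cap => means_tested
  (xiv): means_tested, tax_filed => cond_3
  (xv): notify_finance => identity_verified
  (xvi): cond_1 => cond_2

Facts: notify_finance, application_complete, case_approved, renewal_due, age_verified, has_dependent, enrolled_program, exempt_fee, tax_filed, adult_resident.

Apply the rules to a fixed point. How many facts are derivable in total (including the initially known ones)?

23

Round 1: (i) [case_approved, has_dependent => over_18]; (vi) [has_dependent, tax_filed => address_verified]; (viii) [enrolled_program, tax_filed => income_below_cap]; (ix) [age_verified, application_complete => eligible_subsidy]; (xii) [adult_resident, exempt_fee => citizen]; (xv) [notify_finance => identity_verified]. New: over_18, address_verified, income_below_cap, eligible_subsidy, citizen, identity_verified.
Round 2: (v) [eligible_subsidy, over_18 => priority_flag]; (xiii) [income_below_cap => means_tested]. New: priority_flag, means_tested.
Round 3: (ii) [means_tested, identity_verified => has_valid_id]; (xiv) [means_tested, tax_filed => cond_3]. New: has_valid_id, cond_3.
Round 4: (x) [has_valid_id, citizen => eligible_tier1]. New: eligible_tier1.
Round 5: (vii) [eligible_tier1 => resident]. New: resident.
Round 6: (xi) [resident, priority_flag => household_head]. New: household_head.
Closure: {address_verified, adult_resident, age_verified, application_complete, case_approved, citizen, cond_3, eligible_subsidy, eligible_tier1, enrolled_program, exempt_fee, has_dependent, has_valid_id, household_head, identity_verified, income_below_cap, means_tested, notify_finance, over_18, priority_flag, renewal_due, resident, tax_filed} — 23 facts.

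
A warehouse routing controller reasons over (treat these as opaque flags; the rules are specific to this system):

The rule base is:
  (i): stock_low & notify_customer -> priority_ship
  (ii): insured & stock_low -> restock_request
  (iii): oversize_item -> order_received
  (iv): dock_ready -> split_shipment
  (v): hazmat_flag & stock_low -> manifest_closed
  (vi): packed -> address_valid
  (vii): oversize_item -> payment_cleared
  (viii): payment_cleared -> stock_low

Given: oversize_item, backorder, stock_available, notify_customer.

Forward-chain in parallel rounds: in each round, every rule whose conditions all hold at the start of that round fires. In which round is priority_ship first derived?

Round 1 — (iii), (vii), derive order_received, payment_cleared.
Round 2 — (viii), derive stock_low.
Round 3 — (i), derive priority_ship.
priority_ship first appears in round 3.

3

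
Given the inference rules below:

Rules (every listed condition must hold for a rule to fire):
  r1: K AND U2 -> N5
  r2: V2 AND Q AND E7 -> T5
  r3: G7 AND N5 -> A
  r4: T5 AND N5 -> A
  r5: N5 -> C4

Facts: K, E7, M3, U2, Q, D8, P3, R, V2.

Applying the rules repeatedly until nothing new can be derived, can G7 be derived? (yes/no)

[1] r1 [K AND U2 -> N5]; r2 [V2 AND Q AND E7 -> T5]. ⇒ new: N5, T5.
[2] r4 [T5 AND N5 -> A]; r5 [N5 -> C4]. ⇒ new: A, C4.
Fixed point reached. No rule has G7 as a consequent, and it is not given.

no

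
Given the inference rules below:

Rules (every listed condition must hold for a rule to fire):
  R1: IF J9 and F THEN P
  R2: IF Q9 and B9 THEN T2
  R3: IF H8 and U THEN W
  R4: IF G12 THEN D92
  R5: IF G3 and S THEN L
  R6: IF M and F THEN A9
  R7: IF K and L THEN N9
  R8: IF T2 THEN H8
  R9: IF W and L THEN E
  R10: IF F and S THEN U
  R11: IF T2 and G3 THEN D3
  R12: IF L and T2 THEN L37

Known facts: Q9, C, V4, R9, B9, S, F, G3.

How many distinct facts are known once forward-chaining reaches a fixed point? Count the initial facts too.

Round 1: R2 [IF Q9 and B9 THEN T2]; R5 [IF G3 and S THEN L]; R10 [IF F and S THEN U]. New: T2, L, U.
Round 2: R8 [IF T2 THEN H8]; R11 [IF T2 and G3 THEN D3]; R12 [IF L and T2 THEN L37]. New: H8, D3, L37.
Round 3: R3 [IF H8 and U THEN W]. New: W.
Round 4: R9 [IF W and L THEN E]. New: E.
Closure: {B9, C, D3, E, F, G3, H8, L, L37, Q9, R9, S, T2, U, V4, W} — 16 facts.

16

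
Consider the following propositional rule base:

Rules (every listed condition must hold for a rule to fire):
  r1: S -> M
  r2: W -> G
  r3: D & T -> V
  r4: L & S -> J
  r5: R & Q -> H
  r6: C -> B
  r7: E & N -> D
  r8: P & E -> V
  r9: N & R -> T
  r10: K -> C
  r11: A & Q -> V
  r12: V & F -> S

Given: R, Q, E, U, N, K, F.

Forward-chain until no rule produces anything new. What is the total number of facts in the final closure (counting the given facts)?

Round 1 fires r5, r7, r9, r10, giving H, D, T, C.
Round 2 fires r3, r6, giving V, B.
Round 3 fires r12, giving S.
Round 4 fires r1, giving M.
Closure: {B, C, D, E, F, H, K, M, N, Q, R, S, T, U, V} — 15 facts.

15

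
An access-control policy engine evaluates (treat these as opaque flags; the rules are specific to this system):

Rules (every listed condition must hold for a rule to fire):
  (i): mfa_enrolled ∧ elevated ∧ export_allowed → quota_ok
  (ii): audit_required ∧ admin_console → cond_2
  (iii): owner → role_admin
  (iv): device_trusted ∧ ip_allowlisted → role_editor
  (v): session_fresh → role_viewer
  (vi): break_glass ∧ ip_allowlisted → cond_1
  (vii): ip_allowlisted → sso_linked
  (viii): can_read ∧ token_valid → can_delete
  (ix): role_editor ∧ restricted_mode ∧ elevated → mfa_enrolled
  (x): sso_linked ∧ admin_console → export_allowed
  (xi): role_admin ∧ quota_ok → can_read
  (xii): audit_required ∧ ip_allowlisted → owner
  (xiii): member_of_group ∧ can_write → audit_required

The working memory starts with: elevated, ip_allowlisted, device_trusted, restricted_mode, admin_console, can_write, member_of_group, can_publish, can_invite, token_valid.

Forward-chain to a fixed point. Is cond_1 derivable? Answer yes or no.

no

[1] (iv) [device_trusted ∧ ip_allowlisted → role_editor]; (vii) [ip_allowlisted → sso_linked]; (xiii) [member_of_group ∧ can_write → audit_required]. ⇒ new: role_editor, sso_linked, audit_required.
[2] (ii) [audit_required ∧ admin_console → cond_2]; (ix) [role_editor ∧ restricted_mode ∧ elevated → mfa_enrolled]; (x) [sso_linked ∧ admin_console → export_allowed]; (xii) [audit_required ∧ ip_allowlisted → owner]. ⇒ new: cond_2, mfa_enrolled, export_allowed, owner.
[3] (i) [mfa_enrolled ∧ elevated ∧ export_allowed → quota_ok]; (iii) [owner → role_admin]. ⇒ new: quota_ok, role_admin.
[4] (xi) [role_admin ∧ quota_ok → can_read]. ⇒ new: can_read.
[5] (viii) [can_read ∧ token_valid → can_delete]. ⇒ new: can_delete.
Fixed point reached. cond_1 is concluded only by (vi); (vi) needs break_glass (never derived).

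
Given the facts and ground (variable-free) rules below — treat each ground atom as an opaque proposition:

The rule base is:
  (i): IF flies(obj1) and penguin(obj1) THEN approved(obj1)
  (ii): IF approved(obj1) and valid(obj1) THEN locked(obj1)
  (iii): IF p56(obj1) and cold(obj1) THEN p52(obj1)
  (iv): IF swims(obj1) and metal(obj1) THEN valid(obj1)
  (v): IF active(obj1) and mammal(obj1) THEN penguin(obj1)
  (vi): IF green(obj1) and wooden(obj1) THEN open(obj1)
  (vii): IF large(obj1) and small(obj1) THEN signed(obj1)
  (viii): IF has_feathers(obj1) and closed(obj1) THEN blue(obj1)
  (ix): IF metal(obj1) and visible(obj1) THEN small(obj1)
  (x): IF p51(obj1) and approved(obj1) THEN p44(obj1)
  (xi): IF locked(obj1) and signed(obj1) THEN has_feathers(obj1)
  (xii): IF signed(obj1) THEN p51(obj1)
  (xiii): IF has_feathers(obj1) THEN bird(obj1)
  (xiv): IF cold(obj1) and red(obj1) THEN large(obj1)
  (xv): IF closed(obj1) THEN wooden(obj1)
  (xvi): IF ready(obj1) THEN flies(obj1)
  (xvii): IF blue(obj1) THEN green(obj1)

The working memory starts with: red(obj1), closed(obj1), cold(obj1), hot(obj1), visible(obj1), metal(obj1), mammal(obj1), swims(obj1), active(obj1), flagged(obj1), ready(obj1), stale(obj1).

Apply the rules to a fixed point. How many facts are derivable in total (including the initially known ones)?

28

[1] (iv) [IF swims(obj1) and metal(obj1) THEN valid(obj1)]; (v) [IF active(obj1) and mammal(obj1) THEN penguin(obj1)]; (ix) [IF metal(obj1) and visible(obj1) THEN small(obj1)]; (xiv) [IF cold(obj1) and red(obj1) THEN large(obj1)]; (xv) [IF closed(obj1) THEN wooden(obj1)]; (xvi) [IF ready(obj1) THEN flies(obj1)]. ⇒ new: valid(obj1), penguin(obj1), small(obj1), large(obj1), wooden(obj1), flies(obj1).
[2] (i) [IF flies(obj1) and penguin(obj1) THEN approved(obj1)]; (vii) [IF large(obj1) and small(obj1) THEN signed(obj1)]. ⇒ new: approved(obj1), signed(obj1).
[3] (ii) [IF approved(obj1) and valid(obj1) THEN locked(obj1)]; (xii) [IF signed(obj1) THEN p51(obj1)]. ⇒ new: locked(obj1), p51(obj1).
[4] (x) [IF p51(obj1) and approved(obj1) THEN p44(obj1)]; (xi) [IF locked(obj1) and signed(obj1) THEN has_feathers(obj1)]. ⇒ new: p44(obj1), has_feathers(obj1).
[5] (viii) [IF has_feathers(obj1) and closed(obj1) THEN blue(obj1)]; (xiii) [IF has_feathers(obj1) THEN bird(obj1)]. ⇒ new: blue(obj1), bird(obj1).
[6] (xvii) [IF blue(obj1) THEN green(obj1)]. ⇒ new: green(obj1).
[7] (vi) [IF green(obj1) and wooden(obj1) THEN open(obj1)]. ⇒ new: open(obj1).
Closure: {active(obj1), approved(obj1), bird(obj1), blue(obj1), closed(obj1), cold(obj1), flagged(obj1), flies(obj1), green(obj1), has_feathers(obj1), hot(obj1), large(obj1), locked(obj1), mammal(obj1), metal(obj1), open(obj1), p44(obj1), p51(obj1), penguin(obj1), ready(obj1), red(obj1), signed(obj1), small(obj1), stale(obj1), swims(obj1), valid(obj1), visible(obj1), wooden(obj1)} — 28 facts.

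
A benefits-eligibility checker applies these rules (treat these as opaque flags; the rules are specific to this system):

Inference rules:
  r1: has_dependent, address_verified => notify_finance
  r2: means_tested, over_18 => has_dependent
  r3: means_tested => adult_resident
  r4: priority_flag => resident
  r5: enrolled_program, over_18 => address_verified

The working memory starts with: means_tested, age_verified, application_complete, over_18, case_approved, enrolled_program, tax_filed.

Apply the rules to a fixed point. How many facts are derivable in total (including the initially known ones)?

Round 1: r2 [means_tested, over_18 => has_dependent]; r3 [means_tested => adult_resident]; r5 [enrolled_program, over_18 => address_verified]. Adds has_dependent, adult_resident, address_verified.
Round 2: r1 [has_dependent, address_verified => notify_finance]. Adds notify_finance.
Closure: {address_verified, adult_resident, age_verified, application_complete, case_approved, enrolled_program, has_dependent, means_tested, notify_finance, over_18, tax_filed} — 11 facts.

11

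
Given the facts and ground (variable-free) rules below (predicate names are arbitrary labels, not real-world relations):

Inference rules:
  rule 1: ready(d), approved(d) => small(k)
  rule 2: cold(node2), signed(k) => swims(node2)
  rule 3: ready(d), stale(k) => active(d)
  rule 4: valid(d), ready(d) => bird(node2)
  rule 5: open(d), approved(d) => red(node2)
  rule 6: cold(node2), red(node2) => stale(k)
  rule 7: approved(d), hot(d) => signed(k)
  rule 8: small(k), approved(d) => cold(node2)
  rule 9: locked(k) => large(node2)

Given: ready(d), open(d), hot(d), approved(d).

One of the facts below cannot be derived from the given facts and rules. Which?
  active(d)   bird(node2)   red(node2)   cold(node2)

Round 1 fires rule 1, rule 5, rule 7, giving small(k), red(node2), signed(k).
Round 2 fires rule 8, giving cold(node2).
Round 3 fires rule 2, rule 6, giving swims(node2), stale(k).
Round 4 fires rule 3, giving active(d).
Derived: cold(node2) (round 2), active(d) (round 4), red(node2) (round 1). bird(node2) never appears in any round.

bird(node2)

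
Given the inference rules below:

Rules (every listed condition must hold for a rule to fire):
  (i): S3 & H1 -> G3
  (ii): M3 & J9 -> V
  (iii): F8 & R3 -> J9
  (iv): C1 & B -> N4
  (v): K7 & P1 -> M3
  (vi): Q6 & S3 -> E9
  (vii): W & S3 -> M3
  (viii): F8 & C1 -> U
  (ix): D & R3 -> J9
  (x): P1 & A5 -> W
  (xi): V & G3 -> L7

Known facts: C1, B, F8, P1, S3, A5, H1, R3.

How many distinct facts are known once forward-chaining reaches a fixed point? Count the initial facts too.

Round 1: (i) [S3 & H1 -> G3]; (iii) [F8 & R3 -> J9]; (iv) [C1 & B -> N4]; (viii) [F8 & C1 -> U]; (x) [P1 & A5 -> W]. Adds G3, J9, N4, U, W.
Round 2: (vii) [W & S3 -> M3]. Adds M3.
Round 3: (ii) [M3 & J9 -> V]. Adds V.
Round 4: (xi) [V & G3 -> L7]. Adds L7.
Closure: {A5, B, C1, F8, G3, H1, J9, L7, M3, N4, P1, R3, S3, U, V, W} — 16 facts.

16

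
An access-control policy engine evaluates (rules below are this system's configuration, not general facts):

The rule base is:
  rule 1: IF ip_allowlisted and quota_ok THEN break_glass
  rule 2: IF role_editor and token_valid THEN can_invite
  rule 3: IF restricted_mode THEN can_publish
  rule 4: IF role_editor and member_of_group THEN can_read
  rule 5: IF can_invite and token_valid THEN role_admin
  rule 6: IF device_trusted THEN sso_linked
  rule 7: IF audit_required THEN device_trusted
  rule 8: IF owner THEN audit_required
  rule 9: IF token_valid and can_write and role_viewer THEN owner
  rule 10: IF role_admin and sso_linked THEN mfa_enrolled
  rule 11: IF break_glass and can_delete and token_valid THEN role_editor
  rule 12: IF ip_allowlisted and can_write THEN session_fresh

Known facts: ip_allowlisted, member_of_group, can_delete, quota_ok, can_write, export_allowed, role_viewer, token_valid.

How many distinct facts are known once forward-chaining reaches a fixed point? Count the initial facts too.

19

Round 1 fires rule 1, rule 9, rule 12, giving break_glass, owner, session_fresh.
Round 2 fires rule 8, rule 11, giving audit_required, role_editor.
Round 3 fires rule 2, rule 4, rule 7, giving can_invite, can_read, device_trusted.
Round 4 fires rule 5, rule 6, giving role_admin, sso_linked.
Round 5 fires rule 10, giving mfa_enrolled.
Closure: {audit_required, break_glass, can_delete, can_invite, can_read, can_write, device_trusted, export_allowed, ip_allowlisted, member_of_group, mfa_enrolled, owner, quota_ok, role_admin, role_editor, role_viewer, session_fresh, sso_linked, token_valid} — 19 facts.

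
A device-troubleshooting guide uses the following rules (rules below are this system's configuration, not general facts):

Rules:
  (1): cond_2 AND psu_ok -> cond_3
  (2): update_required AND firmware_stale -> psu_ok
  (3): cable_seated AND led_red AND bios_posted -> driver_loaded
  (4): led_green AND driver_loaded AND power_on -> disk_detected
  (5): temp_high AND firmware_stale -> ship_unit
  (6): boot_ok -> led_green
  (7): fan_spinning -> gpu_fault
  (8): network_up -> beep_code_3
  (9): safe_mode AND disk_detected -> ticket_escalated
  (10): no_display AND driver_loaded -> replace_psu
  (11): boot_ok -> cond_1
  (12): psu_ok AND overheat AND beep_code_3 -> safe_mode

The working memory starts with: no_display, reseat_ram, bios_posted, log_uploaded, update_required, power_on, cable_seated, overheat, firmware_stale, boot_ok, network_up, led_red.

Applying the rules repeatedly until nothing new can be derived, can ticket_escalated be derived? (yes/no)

Round 1 — (2), (3), (6), (8), (11), derive psu_ok, driver_loaded, led_green, beep_code_3, cond_1.
Round 2 — (4), (10), (12), derive disk_detected, replace_psu, safe_mode.
Round 3 — (9), derive ticket_escalated.
ticket_escalated appears in round 3, so it is derivable.

yes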